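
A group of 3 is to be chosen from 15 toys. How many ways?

C(15,3) = 15!/(3! x 12!).

Final answer: \binom{15}{3} = 455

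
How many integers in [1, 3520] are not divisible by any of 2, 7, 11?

|div by 2|=1760, |div by 7|=502, |div by 11|=320.
|div by 2&7|=251, |div by 2&11|=160, |div by 7&11|=45, |div by all|=22.
By inclusion-exclusion, divisible by at least one: 1760+502+320-251-160-45+22 = 2148.
Not divisible by any: 3520 - 2148.

Final answer: 1372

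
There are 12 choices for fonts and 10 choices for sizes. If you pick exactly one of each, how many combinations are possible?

By the multiplication principle: 12 x 10.

Final answer: 120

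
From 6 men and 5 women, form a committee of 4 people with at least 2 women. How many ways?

Sum over valid woman counts:
C(5,2)C(6,2) = 150
C(5,3)C(6,1) = 60
C(5,4)C(6,0) = 5
Total: 150 + 60 + 5.

Final answer: 215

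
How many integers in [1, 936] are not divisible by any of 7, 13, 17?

|div by 7|=133, |div by 13|=72, |div by 17|=55.
|div by 7&13|=10, |div by 7&17|=7, |div by 13&17|=4, |div by all|=0.
By inclusion-exclusion, divisible by at least one: 133+72+55-10-7-4+0 = 239.
Not divisible by any: 936 - 239.

Final answer: 697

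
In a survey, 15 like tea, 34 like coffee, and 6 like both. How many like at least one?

|A union B| = |A| + |B| - |A intersect B| = 15 + 34 - 6.

Final answer: 43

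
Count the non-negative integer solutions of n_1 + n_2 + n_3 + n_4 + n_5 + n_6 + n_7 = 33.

Stars and bars with 33 stars and 6 bars:
C(33+7-1, 7-1) = C(39,6).

Final answer: C(39,6) = 3262623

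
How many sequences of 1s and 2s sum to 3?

Let f(n) count the ways. The last step is size 1 or 2, so f(n) = f(n-1) + f(n-2) with f(1)=1, f(2)=2.
Iterating the recurrence: f(1)=1, f(2)=2, f(3)=3.

Final answer: 3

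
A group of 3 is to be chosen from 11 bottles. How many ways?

C(11,3) = 11!/(3! x (11-3)!).

Final answer: C(11,3) = 165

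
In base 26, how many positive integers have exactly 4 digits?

These are the integers in [26^3, 26^4), so the count is 26^4 - 26^3 = 25 x 26^3.

Final answer: 439400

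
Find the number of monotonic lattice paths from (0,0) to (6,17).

Each path has 6 right steps and 17 up steps in some order (23 steps total).
Choose which 17 of the 23 steps are up: C(23,17).

Final answer: C(23,17) = 100947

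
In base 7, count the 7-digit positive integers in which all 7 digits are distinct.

The leading digit has 6 choices (anything but zero); the next has 6 (anything but the first), then 5, and so on, one fewer each time.
Total: 6 x 6 x 5 x 4 x 3 x 2 x 1.

Final answer: 4320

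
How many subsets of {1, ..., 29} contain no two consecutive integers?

Let a(n) count such subsets of {1, ..., n}. Either n is excluded (a(n-1) ways) or n is included, forcing n-1 out (a(n-2) ways), so a(n) = a(n-1) + a(n-2) with a(1)=2, a(2)=3.
Iterating the recurrence: a(1)=2, a(2)=3, a(3)=5, a(4)=8, a(5)=13, a(6)=21, a(7)=34, a(8)=55, a(9)=89, a(10)=144, a(11)=233, a(12)=377, a(13)=610, a(14)=987, a(15)=1597, a(16)=2584, a(17)=4181, a(18)=6765, a(19)=10946, a(20)=17711, a(21)=28657, a(22)=46368, a(23)=75025, a(24)=121393, a(25)=196418, a(26)=317811, a(27)=514229, a(28)=832040, a(29)=1346269.

Final answer: 1346269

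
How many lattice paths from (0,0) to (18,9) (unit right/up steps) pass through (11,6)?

Paths (0,0)->(11,6): C(17,6) = 12376.
Paths (11,6)->(18,9): C(10,3) = 120.
By multiplication principle: 12376 x 120.

Final answer: 1485120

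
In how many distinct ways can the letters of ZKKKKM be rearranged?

Letters (K:4, M:1, Z:1). Total letters: 6.
Permutations = 6!/(4!).

Final answer: 30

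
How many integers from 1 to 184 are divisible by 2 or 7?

Multiples of 2: 92. Multiples of 7: 26. Of both (lcm=14): 13.
By inclusion-exclusion: 92 + 26 - 13.

Final answer: 105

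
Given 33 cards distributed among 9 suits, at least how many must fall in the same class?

By pigeonhole with 33 objects and 9 categories: ceiling(33/9).

Final answer: 4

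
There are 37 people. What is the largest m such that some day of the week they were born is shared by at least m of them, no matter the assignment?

There are 7 possible values for day of the week they were born. With 37 people and 7 categories, by pigeonhole: ceiling(37/7).

Final answer: 6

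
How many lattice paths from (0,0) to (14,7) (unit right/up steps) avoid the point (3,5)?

Total paths to (14,7): C(21,7) = 116280.
Paths through (3,5): C(8,5) x C(13,2) = 4368.
Avoiding (3,5): 116280 - 4368.

Final answer: 111912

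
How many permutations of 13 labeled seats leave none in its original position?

D(n) = (n-1)(D(n-1) + D(n-2)), D(0)=1, D(1)=0.
D(2) = 1 x (0 + 1) = 1
D(3) = 2 x (1 + 0) = 2
D(4) = 3 x (2 + 1) = 9
D(5) = 4 x (9 + 2) = 44
D(6) = 5 x (44 + 9) = 265
D(7) = 6 x (265 + 44) = 1854
D(8) = 7 x (1854 + 265) = 14833
D(9) = 8 x (14833 + 1854) = 133496
D(10) = 9 x (133496 + 14833) = 1334961
D(11) = 10 x (1334961 + 133496) = 14684570
D(12) = 11 x (14684570 + 1334961) = 176214841
D(13) = 12 x (D(12) + D(11)) = 12 x (176214841 + 14684570)

Final answer: D(13) = 2290792932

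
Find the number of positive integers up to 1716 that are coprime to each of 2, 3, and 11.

|div by 2|=858, |div by 3|=572, |div by 11|=156.
|div by 2&3|=286, |div by 2&11|=78, |div by 3&11|=52, |div by all|=26.
By inclusion-exclusion, divisible by at least one: 858+572+156-286-78-52+26 = 1196.
Not divisible by any: 1716 - 1196.

Final answer: 520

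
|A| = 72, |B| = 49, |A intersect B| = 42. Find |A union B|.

|A union B| = |A| + |B| - |A intersect B| = 72 + 49 - 42.

Final answer: 79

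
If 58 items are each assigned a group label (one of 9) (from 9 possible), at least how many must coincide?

There are 9 possible values for group label (one of 9). With 58 items and 9 categories, by pigeonhole: ceiling(58/9).

Final answer: 7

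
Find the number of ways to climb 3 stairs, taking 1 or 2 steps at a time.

Let f(n) count the ways. The last step is size 1 or 2, so f(n) = f(n-1) + f(n-2) with f(1)=1, f(2)=2.
Computing successive values: f(1)=1, f(2)=2, f(3)=3.

Final answer: 3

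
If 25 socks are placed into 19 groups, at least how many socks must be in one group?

By the pigeonhole principle: ceiling(25/19).

Final answer: 2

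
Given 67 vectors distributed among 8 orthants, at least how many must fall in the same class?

By pigeonhole with 67 objects and 8 categories: ceiling(67/8).

Final answer: 9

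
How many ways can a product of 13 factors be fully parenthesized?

This is counted by the nth Catalan number C_n. Here n = 13 - 1 = 12.
Using C_0 = 1 and C_(k+1) = C_k x 2(2k+1)/(k+2), build up term by term: C_1=1, C_2=2, C_3=5, C_4=14, C_5=42, C_6=132, C_7=429, C_8=1430, C_9=4862, C_10=16796, C_11=58786, C_12=208012.

Final answer: C_{12} = 208012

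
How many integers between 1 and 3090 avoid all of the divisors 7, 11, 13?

|div by 7|=441, |div by 11|=280, |div by 13|=237.
|div by 7&11|=40, |div by 7&13|=33, |div by 11&13|=21, |div by all|=3.
By inclusion-exclusion, divisible by at least one: 441+280+237-40-33-21+3 = 867.
Not divisible by any: 3090 - 867.

Final answer: 2223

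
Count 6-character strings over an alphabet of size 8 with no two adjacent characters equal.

First character: 8 choices. Each subsequent: 7 choices (must differ from the previous one).
Total: 8 x 7^5.

Final answer: 8 x 7^{5} = 134456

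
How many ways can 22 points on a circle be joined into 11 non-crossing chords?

This is a standard Catalan-number count: the answer is C_n. Here n = 22/2 = 11.
C_n = C(2n,n)/(n+1), so C_{11} = C(22,11)/12 = 705432/12.

Final answer: C_{11} = 58786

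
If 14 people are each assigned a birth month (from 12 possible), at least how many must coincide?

There are 12 possible values for birth month. With 14 people and 12 categories, by pigeonhole: ceiling(14/12).

Final answer: 2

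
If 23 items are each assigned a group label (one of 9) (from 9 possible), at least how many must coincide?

There are 9 possible values for group label (one of 9). With 23 items and 9 categories, by pigeonhole: ceiling(23/9).

Final answer: 3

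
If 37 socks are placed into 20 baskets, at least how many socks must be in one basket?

By the pigeonhole principle: ceiling(37/20).

Final answer: 2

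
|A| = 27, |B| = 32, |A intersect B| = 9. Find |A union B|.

|A union B| = |A| + |B| - |A intersect B| = 27 + 32 - 9.

Final answer: 50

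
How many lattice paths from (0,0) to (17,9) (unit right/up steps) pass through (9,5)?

Paths (0,0)->(9,5): C(14,5) = 2002.
Paths (9,5)->(17,9): C(12,4) = 495.
By multiplication principle: 2002 x 495.

Final answer: 990990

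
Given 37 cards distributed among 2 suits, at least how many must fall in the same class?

By pigeonhole with 37 objects and 2 categories: ceiling(37/2).

Final answer: 19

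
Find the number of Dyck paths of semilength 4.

Total monotonic paths to (4,4): C(8,4) = 70.
By the reflection principle, paths that go above the diagonal number C(8,5) = 56.
Valid Dyck paths: 70 - 56.
(This is the Catalan number C_{4}.)

Final answer: C_{4} = 14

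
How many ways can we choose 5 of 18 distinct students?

C(18,5) = 18!/(5! x (18-5)!).

Final answer: C(18,5) = 8568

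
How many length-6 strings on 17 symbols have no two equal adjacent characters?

First character: 17 choices. Each subsequent: 16 choices (must differ from the previous one).
Total: 17 x 16^5.

Final answer: 17 x 16^{5} = 17825792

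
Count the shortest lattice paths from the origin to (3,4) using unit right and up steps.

Each path has 3 right steps and 4 up steps in some order (7 steps total).
Choose which 4 of the 7 steps are up: C(7,4).

Final answer: C(7,4) = 35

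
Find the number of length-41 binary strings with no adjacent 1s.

Let a(n) count valid strings. If the last bit is 0 the prefix is any valid string of length n-1; if it is 1 the string must end in 01 with a valid prefix of length n-2. So a(n) = a(n-1) + a(n-2), a(1)=2, a(2)=3.
Iterating the recurrence: a(1)=2, a(2)=3, a(3)=5, a(4)=8, a(5)=13, a(6)=21, a(7)=34, a(8)=55, a(9)=89, a(10)=144, a(11)=233, a(12)=377, a(13)=610, a(14)=987, a(15)=1597, a(16)=2584, a(17)=4181, a(18)=6765, a(19)=10946, a(20)=17711, a(21)=28657, a(22)=46368, a(23)=75025, a(24)=121393, a(25)=196418, a(26)=317811, a(27)=514229, a(28)=832040, a(29)=1346269, a(30)=2178309, a(31)=3524578, a(32)=5702887, a(33)=9227465, a(34)=14930352, a(35)=24157817, a(36)=39088169, a(37)=63245986, a(38)=102334155, a(39)=165580141, a(40)=267914296, a(41)=433494437.

Final answer: 433494437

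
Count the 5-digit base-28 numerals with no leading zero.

In base 28, the leading digit has 27 choices (1..27); each of the remaining 4 digits has 28 choices.
Total: 27 x 28^4.

Final answer: 16595712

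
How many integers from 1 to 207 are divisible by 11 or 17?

Multiples of 11: 18. Multiples of 17: 12. Of both (lcm=187): 1.
By inclusion-exclusion: 18 + 12 - 1.

Final answer: 29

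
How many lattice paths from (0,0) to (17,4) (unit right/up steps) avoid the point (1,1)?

Total paths to (17,4): C(21,4) = 5985.
Paths through (1,1): C(2,1) x C(19,3) = 1938.
Avoiding (1,1): 5985 - 1938.

Final answer: 4047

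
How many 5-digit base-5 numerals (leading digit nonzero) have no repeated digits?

The leading digit has 4 choices (anything but zero); the next has 4 (anything but the first), then 3, and so on, one fewer each time.
Total: 4 x 4 x 3 x 2 x 1.

Final answer: 96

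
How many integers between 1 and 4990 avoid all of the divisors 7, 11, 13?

|div by 7|=712, |div by 11|=453, |div by 13|=383.
|div by 7&11|=64, |div by 7&13|=54, |div by 11&13|=34, |div by all|=4.
By inclusion-exclusion, divisible by at least one: 712+453+383-64-54-34+4 = 1400.
Not divisible by any: 4990 - 1400.

Final answer: 3590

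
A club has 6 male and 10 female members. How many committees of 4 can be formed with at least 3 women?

Sum over valid woman counts:
C(10,3)C(6,1) = 720
C(10,4)C(6,0) = 210
Total: 720 + 210.

Final answer: 930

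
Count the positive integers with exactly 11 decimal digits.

The leading digit cannot be 0 (9 options); the other 10 digits can be anything (10 options each).
Total: 9 x 10^10.

Final answer: 90000000000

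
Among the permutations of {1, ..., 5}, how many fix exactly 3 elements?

Choose which 3 elements are fixed: C(5,3) = 10.
Derange the remaining 2 using D(j) = (j-1)(D(j-1) + D(j-2)), D(0)=1, D(1)=0: D(2)=1.
Total: 10 x 1.

Final answer: C(5,3) D(2) = 10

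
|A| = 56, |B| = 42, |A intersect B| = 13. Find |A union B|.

|A union B| = |A| + |B| - |A intersect B| = 56 + 42 - 13.

Final answer: 85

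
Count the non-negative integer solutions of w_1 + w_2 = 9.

Stars and bars with 9 stars and 1 bars:
C(9+2-1, 2-1) = C(10,1).

Final answer: C(10,1) = 10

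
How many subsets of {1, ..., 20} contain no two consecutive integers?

Let a(n) count such subsets of {1, ..., n}. Either n is excluded (a(n-1) ways) or n is included, forcing n-1 out (a(n-2) ways), so a(n) = a(n-1) + a(n-2) with a(1)=2, a(2)=3.
Building up term by term: a(1)=2, a(2)=3, a(3)=5, a(4)=8, a(5)=13, a(6)=21, a(7)=34, a(8)=55, a(9)=89, a(10)=144, a(11)=233, a(12)=377, a(13)=610, a(14)=987, a(15)=1597, a(16)=2584, a(17)=4181, a(18)=6765, a(19)=10946, a(20)=17711.

Final answer: 17711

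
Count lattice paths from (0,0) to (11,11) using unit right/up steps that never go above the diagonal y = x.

Total monotonic paths to (11,11): C(22,11) = 705432.
Reflecting each bad path at its first crossing gives a bijection with paths to (10,12): C(22,12) = 646646.
Valid Dyck paths: 705432 - 646646.
(These counts are the Catalan numbers.)

Final answer: C_{11} = 58786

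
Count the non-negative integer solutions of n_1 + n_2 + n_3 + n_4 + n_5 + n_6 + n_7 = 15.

Stars and bars with 15 stars and 6 bars:
C(15+7-1, 7-1) = C(21,6).

Final answer: C(21,6) = 54264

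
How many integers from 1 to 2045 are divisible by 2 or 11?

Multiples of 2: 1022. Multiples of 11: 185. Of both (lcm=22): 92.
By inclusion-exclusion: 1022 + 185 - 92.

Final answer: 1115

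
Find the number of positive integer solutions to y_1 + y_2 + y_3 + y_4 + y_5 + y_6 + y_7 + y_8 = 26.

Substitute y'_i = y_i - 1 (so y'_i >= 0). Then sum y'_i = 26 - 8 = 18.
Stars and bars: C(18+8-1, 8-1) = C(25,7).

Final answer: C(25,7) = 480700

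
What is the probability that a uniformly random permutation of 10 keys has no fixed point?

Derangements satisfy D(n) = (n-1)(D(n-1) + D(n-2)), starting from D(0)=1, D(1)=0.
Building up: D(2)=1, D(3)=2, D(4)=9, D(5)=44, D(6)=265, D(7)=1854, D(8)=14833, D(9)=133496, D(10)=1334961.
Total arrangements: 10! = 3628800.
Probability = D(10)/10! = 16481/44800.

Final answer: D(10)/10! = 1334961/3628800 = 0.367879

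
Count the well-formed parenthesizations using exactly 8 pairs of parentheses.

This is a standard Catalan-number count: the answer is C_n. Here n = 8 (pairs).
C_n = (2n)!/(n!(n+1)!), so C_{8} = 16!/(8! x 9!) = C(16,8)/9 = 12870/9.

Final answer: C_{8} = 1430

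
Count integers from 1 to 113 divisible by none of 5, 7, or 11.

|div by 5|=22, |div by 7|=16, |div by 11|=10.
|div by 5&7|=3, |div by 5&11|=2, |div by 7&11|=1, |div by all|=0.
By inclusion-exclusion, divisible by at least one: 22+16+10-3-2-1+0 = 42.
Not divisible by any: 113 - 42.

Final answer: 71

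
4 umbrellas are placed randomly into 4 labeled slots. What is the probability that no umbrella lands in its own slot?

Derangements satisfy D(n) = (n-1)(D(n-1) + D(n-2)), starting from D(0)=1, D(1)=0.
Building up: D(2)=1, D(3)=2, D(4)=9.
Total arrangements: 4! = 24.
Probability = D(4)/4! = 3/8.

Final answer: D(4)/4! = 9/24 = 0.375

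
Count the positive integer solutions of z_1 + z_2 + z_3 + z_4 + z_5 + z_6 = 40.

Substitute z'_i = z_i - 1 (so z'_i >= 0). Then sum z'_i = 40 - 6 = 34.
Stars and bars: C(34+6-1, 6-1) = C(39,5).

Final answer: C(39,5) = 575757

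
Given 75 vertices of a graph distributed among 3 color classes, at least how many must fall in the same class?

By pigeonhole with 75 objects and 3 categories: ceiling(75/3).

Final answer: 25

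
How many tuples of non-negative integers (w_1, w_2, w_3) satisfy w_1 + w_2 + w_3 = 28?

Stars and bars with 28 stars and 2 bars:
C(28+3-1, 3-1) = C(30,2).

Final answer: C(30,2) = 435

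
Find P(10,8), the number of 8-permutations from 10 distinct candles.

P(10,8) = 10!/(10-8)! = 10!/2!.

Final answer: P(10,8) = 1814400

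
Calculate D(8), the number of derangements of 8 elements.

Derangements satisfy D(n) = (n-1)(D(n-1) + D(n-2)), starting from D(0)=1, D(1)=0.
D(2) = 1 x (0 + 1) = 1
D(3) = 2 x (1 + 0) = 2
D(4) = 3 x (2 + 1) = 9
D(5) = 4 x (9 + 2) = 44
D(6) = 5 x (44 + 9) = 265
D(7) = 6 x (265 + 44) = 1854
D(8) = 7 x (D(7) + D(6)) = 7 x (1854 + 265)

Final answer: D(8) = 14833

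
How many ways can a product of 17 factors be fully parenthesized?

This is counted by the nth Catalan number C_n. Here n = 17 - 1 = 16.
C_n = (2n)!/(n!(n+1)!), so C_{16} = 32!/(16! x 17!) = C(32,16)/17 = 601080390/17.

Final answer: C_{16} = 35357670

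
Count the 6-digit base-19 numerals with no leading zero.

Leading digit: 18 options (nonzero). Other 5 digit(s): 19 options each.
Total: 18 x 19^5.

Final answer: 44569782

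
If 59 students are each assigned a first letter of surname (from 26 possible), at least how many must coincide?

There are 26 possible values for first letter of surname. With 59 students and 26 categories, by pigeonhole: ceiling(59/26).

Final answer: 3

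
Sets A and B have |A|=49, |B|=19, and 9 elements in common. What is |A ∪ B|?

|A union B| = |A| + |B| - |A intersect B| = 49 + 19 - 9.

Final answer: 59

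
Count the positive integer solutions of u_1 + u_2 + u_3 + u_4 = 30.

Substitute u'_i = u_i - 1 (so u'_i >= 0). Then sum u'_i = 30 - 4 = 26.
Stars and bars: C(26+4-1, 4-1) = C(29,3).

Final answer: C(29,3) = 3654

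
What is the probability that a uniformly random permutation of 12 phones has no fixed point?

Derangements satisfy D(n) = (n-1)(D(n-1) + D(n-2)), starting from D(0)=1, D(1)=0.
Building up: D(2)=1, D(3)=2, D(4)=9, D(5)=44, D(6)=265, D(7)=1854, D(8)=14833, D(9)=133496, D(10)=1334961, D(11)=14684570, D(12)=176214841.
Total arrangements: 12! = 479001600.
Probability = D(12)/12! = 16019531/43545600.

Final answer: D(12)/12! = 176214841/479001600 = 0.367879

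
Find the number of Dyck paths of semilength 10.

Total monotonic paths to (10,10): C(20,10) = 184756.
By the reflection principle, paths that go above the diagonal number C(20,11) = 167960.
Valid Dyck paths: 184756 - 167960.
(These counts are the Catalan numbers.)

Final answer: C_{10} = 16796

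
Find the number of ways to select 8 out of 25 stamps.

C(25,8) = 25!/(8! x 17!).

Final answer: \binom{25}{8} = 1081575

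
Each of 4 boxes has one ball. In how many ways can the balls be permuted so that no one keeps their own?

Use the recurrence D(n) = (n-1)(D(n-1) + D(n-2)) with D(0)=1, D(1)=0.
D(2) = 1 x (0 + 1) = 1
D(3) = 2 x (1 + 0) = 2
D(4) = 3 x (D(3) + D(2)) = 3 x (2 + 1)

Final answer: D(4) = 9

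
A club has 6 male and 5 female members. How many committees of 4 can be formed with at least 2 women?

Sum over valid woman counts:
C(5,2)C(6,2) = 150
C(5,3)C(6,1) = 60
C(5,4)C(6,0) = 5
Total: 150 + 60 + 5.

Final answer: 215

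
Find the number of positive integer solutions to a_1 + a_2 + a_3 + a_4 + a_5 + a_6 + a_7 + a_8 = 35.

Substitute a'_i = a_i - 1 (so a'_i >= 0). Then sum a'_i = 35 - 8 = 27.
Stars and bars: C(27+8-1, 8-1) = C(34,7).

Final answer: C(34,7) = 5379616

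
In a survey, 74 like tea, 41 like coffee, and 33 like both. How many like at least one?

|A union B| = |A| + |B| - |A intersect B| = 74 + 41 - 33.

Final answer: 82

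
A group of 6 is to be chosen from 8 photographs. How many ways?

C(8,6) = 8!/(6! x 2!).

Final answer: \binom{8}{6} = 28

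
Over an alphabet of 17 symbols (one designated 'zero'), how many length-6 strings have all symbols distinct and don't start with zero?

The leading digit has 16 choices (anything but zero); the next has 16 (anything but the first), then 15, and so on, one fewer each time.
Total: 16 x 16 x 15 x 14 x 13 x 12.

Final answer: 8386560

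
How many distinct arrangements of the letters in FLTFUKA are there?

Letters (A:1, F:2, K:1, L:1, T:1, U:1). Total letters: 7.
Permutations = 7!/(2!).

Final answer: 2520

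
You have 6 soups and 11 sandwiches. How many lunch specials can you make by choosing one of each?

By the multiplication principle: 6 x 11.

Final answer: 66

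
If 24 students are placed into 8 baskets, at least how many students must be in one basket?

By the pigeonhole principle: ceiling(24/8).

Final answer: 3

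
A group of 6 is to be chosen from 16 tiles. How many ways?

C(16,6) = 16!/(6! x 10!).

Final answer: \binom{16}{6} = 8008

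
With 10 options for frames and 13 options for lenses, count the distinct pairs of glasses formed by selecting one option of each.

By the multiplication principle: 10 x 13.

Final answer: 130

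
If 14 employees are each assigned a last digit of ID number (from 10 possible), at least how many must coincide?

There are 10 possible values for last digit of ID number. With 14 employees and 10 categories, by pigeonhole: ceiling(14/10).

Final answer: 2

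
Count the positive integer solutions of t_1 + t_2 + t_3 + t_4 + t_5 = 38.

Substitute t'_i = t_i - 1 (so t'_i >= 0). Then sum t'_i = 38 - 5 = 33.
Stars and bars: C(33+5-1, 5-1) = C(37,4).

Final answer: C(37,4) = 66045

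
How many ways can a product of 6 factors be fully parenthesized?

This is counted by the nth Catalan number C_n. Here n = 6 - 1 = 5.
C_n = C(2n,n) - C(2n,n+1), so C_{5} = C(10,5) - C(10,6) = 252 - 210.

Final answer: C_{5} = 42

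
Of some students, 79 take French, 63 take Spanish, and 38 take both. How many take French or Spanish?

|A union B| = |A| + |B| - |A intersect B| = 79 + 63 - 38.

Final answer: 104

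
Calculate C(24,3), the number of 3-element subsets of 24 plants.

C(24,3) = 24!/(3! x 21!).

Final answer: \binom{24}{3} = 2024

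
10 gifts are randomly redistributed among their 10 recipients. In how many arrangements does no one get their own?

D(n) = (n-1)(D(n-1) + D(n-2)), D(0)=1, D(1)=0.
D(2) = 1 x (0 + 1) = 1
D(3) = 2 x (1 + 0) = 2
D(4) = 3 x (2 + 1) = 9
D(5) = 4 x (9 + 2) = 44
D(6) = 5 x (44 + 9) = 265
D(7) = 6 x (265 + 44) = 1854
D(8) = 7 x (1854 + 265) = 14833
D(9) = 8 x (14833 + 1854) = 133496
D(10) = 9 x (D(9) + D(8)) = 9 x (133496 + 14833)

Final answer: D(10) = 1334961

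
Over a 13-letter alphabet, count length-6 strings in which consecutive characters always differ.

First character: 13 choices. Each subsequent: 12 choices (must differ from the previous one).
Total: 13 x 12^5.

Final answer: 13 x 12^{5} = 3234816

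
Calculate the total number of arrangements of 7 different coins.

The number of ways to arrange 7 distinct objects is 7!.

Final answer: 7! = 5040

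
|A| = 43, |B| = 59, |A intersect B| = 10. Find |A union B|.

|A union B| = |A| + |B| - |A intersect B| = 43 + 59 - 10.

Final answer: 92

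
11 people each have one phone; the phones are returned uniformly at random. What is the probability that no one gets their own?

Use the recurrence D(n) = (n-1)(D(n-1) + D(n-2)) with D(0)=1, D(1)=0.
Building up: D(2)=1, D(3)=2, D(4)=9, D(5)=44, D(6)=265, D(7)=1854, D(8)=14833, D(9)=133496, D(10)=1334961, D(11)=14684570.
Total arrangements: 11! = 39916800.
Probability = D(11)/11! = 1468457/3991680.

Final answer: D(11)/11! = 14684570/39916800 = 0.367879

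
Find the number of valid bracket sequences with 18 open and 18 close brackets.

The structures are counted by the Catalan number C_n. Here n = 18 (pairs).
C_n = C(2n,n)/(n+1), so C_{18} = C(36,18)/19 = 9075135300/19.

Final answer: C_{18} = 477638700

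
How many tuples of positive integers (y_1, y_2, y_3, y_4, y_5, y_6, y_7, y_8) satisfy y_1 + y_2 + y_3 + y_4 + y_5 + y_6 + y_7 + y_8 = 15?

Substitute y'_i = y_i - 1 (so y'_i >= 0). Then sum y'_i = 15 - 8 = 7.
Stars and bars: C(7+8-1, 8-1) = C(14,7).

Final answer: C(14,7) = 3432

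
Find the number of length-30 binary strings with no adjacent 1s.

Classify by the final bit: ...0 gives a(n-1) strings, ...01 gives a(n-2) strings. Thus a(n) = a(n-1) + a(n-2) with a(1)=2, a(2)=3.
Building up term by term: a(1)=2, a(2)=3, a(3)=5, a(4)=8, a(5)=13, a(6)=21, a(7)=34, a(8)=55, a(9)=89, a(10)=144, a(11)=233, a(12)=377, a(13)=610, a(14)=987, a(15)=1597, a(16)=2584, a(17)=4181, a(18)=6765, a(19)=10946, a(20)=17711, a(21)=28657, a(22)=46368, a(23)=75025, a(24)=121393, a(25)=196418, a(26)=317811, a(27)=514229, a(28)=832040, a(29)=1346269, a(30)=2178309.

Final answer: 2178309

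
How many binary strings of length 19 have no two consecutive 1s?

A valid string ends in 0 (append to any length-(n-1) valid string) or in 01 (append to any length-(n-2) valid string), so a(n) = a(n-1) + a(n-2) with a(1)=2, a(2)=3.
Computing successive values: a(1)=2, a(2)=3, a(3)=5, a(4)=8, a(5)=13, a(6)=21, a(7)=34, a(8)=55, a(9)=89, a(10)=144, a(11)=233, a(12)=377, a(13)=610, a(14)=987, a(15)=1597, a(16)=2584, a(17)=4181, a(18)=6765, a(19)=10946.

Final answer: 10946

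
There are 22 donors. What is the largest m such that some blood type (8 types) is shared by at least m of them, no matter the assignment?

There are 8 possible values for blood type (8 types). With 22 donors and 8 categories, by pigeonhole: ceiling(22/8).

Final answer: 3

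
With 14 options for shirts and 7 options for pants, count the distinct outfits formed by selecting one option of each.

By the multiplication principle: 14 x 7.

Final answer: 98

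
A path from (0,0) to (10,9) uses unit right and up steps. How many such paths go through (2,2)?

Paths (0,0)->(2,2): C(4,2) = 6.
Paths (2,2)->(10,9): C(15,7) = 6435.
By multiplication principle: 6 x 6435.

Final answer: 38610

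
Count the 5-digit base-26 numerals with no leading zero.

In base 26, the leading digit has 25 choices (1..25); each of the remaining 4 digits has 26 choices.
Total: 25 x 26^4.

Final answer: 11424400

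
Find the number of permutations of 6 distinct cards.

The number of ways to arrange 6 distinct objects is 6!.

Final answer: 6! = 720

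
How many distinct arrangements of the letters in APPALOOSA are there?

Letters (A:3, L:1, O:2, P:2, S:1). Total letters: 9.
Permutations = 9!/(3! x 2! x 2!).

Final answer: 15120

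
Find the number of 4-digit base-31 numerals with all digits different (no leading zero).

The leading digit has 30 choices (anything but zero); the next has 30 (anything but the first), then 29, and so on, one fewer each time.
Total: 30 x 30 x 29 x 28.

Final answer: 730800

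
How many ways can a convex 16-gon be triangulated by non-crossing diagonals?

The structures are counted by the Catalan number C_n. Here n = 16 - 2 = 14.
Using C_0 = 1 and C_(k+1) = C_k x 2(2k+1)/(k+2), build up term by term: C_1=1, C_2=2, C_3=5, C_4=14, C_5=42, C_6=132, C_7=429, C_8=1430, C_9=4862, C_10=16796, C_11=58786, C_12=208012, C_13=742900, C_14=2674440.

Final answer: C_{14} = 2674440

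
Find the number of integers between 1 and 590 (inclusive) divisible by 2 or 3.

Multiples of 2: 295. Multiples of 3: 196. Of both (lcm=6): 98.
By inclusion-exclusion: 295 + 196 - 98.

Final answer: 393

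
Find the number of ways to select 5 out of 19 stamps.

C(19,5) = 19!/(5! x (19-5)!).

Final answer: C(19,5) = 11628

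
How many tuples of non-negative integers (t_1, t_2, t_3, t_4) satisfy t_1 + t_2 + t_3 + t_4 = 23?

Stars and bars with 23 stars and 3 bars:
C(23+4-1, 4-1) = C(26,3).

Final answer: C(26,3) = 2600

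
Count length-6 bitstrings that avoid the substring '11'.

A valid string ends in 0 (append to any length-(n-1) valid string) or in 01 (append to any length-(n-2) valid string), so a(n) = a(n-1) + a(n-2) with a(1)=2, a(2)=3.
Computing successive values: a(1)=2, a(2)=3, a(3)=5, a(4)=8, a(5)=13, a(6)=21.

Final answer: 21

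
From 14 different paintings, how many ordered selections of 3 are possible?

P(14,3) = 14!/(14-3)! = 14!/11!.

Final answer: P(14,3) = 2184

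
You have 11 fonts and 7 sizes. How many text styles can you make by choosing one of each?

By the multiplication principle: 11 x 7.

Final answer: 77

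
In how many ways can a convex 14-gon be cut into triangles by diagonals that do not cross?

The structures are counted by the Catalan number C_n. Here n = 14 - 2 = 12.
C_n = (2n)!/(n!(n+1)!), so C_{12} = 24!/(12! x 13!) = C(24,12)/13 = 2704156/13.

Final answer: C_{12} = 208012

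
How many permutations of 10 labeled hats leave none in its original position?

D(n) = (n-1)(D(n-1) + D(n-2)), D(0)=1, D(1)=0.
D(2) = 1 x (0 + 1) = 1
D(3) = 2 x (1 + 0) = 2
D(4) = 3 x (2 + 1) = 9
D(5) = 4 x (9 + 2) = 44
D(6) = 5 x (44 + 9) = 265
D(7) = 6 x (265 + 44) = 1854
D(8) = 7 x (1854 + 265) = 14833
D(9) = 8 x (14833 + 1854) = 133496
D(10) = 9 x (D(9) + D(8)) = 9 x (133496 + 14833)

Final answer: D(10) = 1334961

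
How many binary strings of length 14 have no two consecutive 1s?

Let a(n) count valid strings. If the last bit is 0 the prefix is any valid string of length n-1; if it is 1 the string must end in 01 with a valid prefix of length n-2. So a(n) = a(n-1) + a(n-2), a(1)=2, a(2)=3.
Building up term by term: a(1)=2, a(2)=3, a(3)=5, a(4)=8, a(5)=13, a(6)=21, a(7)=34, a(8)=55, a(9)=89, a(10)=144, a(11)=233, a(12)=377, a(13)=610, a(14)=987.

Final answer: 987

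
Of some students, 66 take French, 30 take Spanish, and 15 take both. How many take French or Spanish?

|A union B| = |A| + |B| - |A intersect B| = 66 + 30 - 15.

Final answer: 81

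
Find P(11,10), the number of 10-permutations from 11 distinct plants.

P(11,10) = 11!/(11-10)! = 11!/1!.

Final answer: P(11,10) = 39916800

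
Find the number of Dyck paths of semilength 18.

Total monotonic paths to (18,18): C(36,18) = 9075135300.
Paths that cross above y=x (reflection bijection): C(36,19) = 8597496600.
Valid Dyck paths: 9075135300 - 8597496600.
(Check: C(36,18) - C(36,19) = C(36,18)/19, the Catalan number C_{18}.)

Final answer: C_{18} = 477638700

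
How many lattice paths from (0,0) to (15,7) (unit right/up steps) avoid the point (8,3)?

Total paths to (15,7): C(22,7) = 170544.
Paths through (8,3): C(11,3) x C(11,4) = 54450.
Avoiding (8,3): 170544 - 54450.

Final answer: 116094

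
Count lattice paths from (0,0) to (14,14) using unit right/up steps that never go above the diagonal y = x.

Total monotonic paths to (14,14): C(28,14) = 40116600.
Paths that cross above y=x (reflection bijection): C(28,15) = 37442160.
Valid Dyck paths: 40116600 - 37442160.
(Check: C(28,14) - C(28,15) = C(28,14)/15, the Catalan number C_{14}.)

Final answer: C_{14} = 2674440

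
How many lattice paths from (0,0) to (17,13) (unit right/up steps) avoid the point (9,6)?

Total paths to (17,13): C(30,13) = 119759850.
Paths through (9,6): C(15,6) x C(15,7) = 32207175.
Avoiding (9,6): 119759850 - 32207175.

Final answer: 87552675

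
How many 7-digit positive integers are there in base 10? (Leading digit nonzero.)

Leading digit: 9 options (nonzero). Other 6 digit(s): 10 options each.
Total: 9 x 10^6.

Final answer: 9000000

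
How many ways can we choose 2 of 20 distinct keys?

C(20,2) = 20!/(2! x (20-2)!).

Final answer: C(20,2) = 190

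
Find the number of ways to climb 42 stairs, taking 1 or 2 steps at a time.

Let f(n) be the number of climbs. Removing the last move (1 or 2 steps) gives f(n) = f(n-1) + f(n-2); base cases f(1)=1, f(2)=2.
Computing successive values: f(1)=1, f(2)=2, f(3)=3, f(4)=5, f(5)=8, f(6)=13, f(7)=21, f(8)=34, f(9)=55, f(10)=89, f(11)=144, f(12)=233, f(13)=377, f(14)=610, f(15)=987, f(16)=1597, f(17)=2584, f(18)=4181, f(19)=6765, f(20)=10946, f(21)=17711, f(22)=28657, f(23)=46368, f(24)=75025, f(25)=121393, f(26)=196418, f(27)=317811, f(28)=514229, f(29)=832040, f(30)=1346269, f(31)=2178309, f(32)=3524578, f(33)=5702887, f(34)=9227465, f(35)=14930352, f(36)=24157817, f(37)=39088169, f(38)=63245986, f(39)=102334155, f(40)=165580141, f(41)=267914296, f(42)=433494437.

Final answer: 433494437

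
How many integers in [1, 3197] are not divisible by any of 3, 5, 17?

|div by 3|=1065, |div by 5|=639, |div by 17|=188.
|div by 3&5|=213, |div by 3&17|=62, |div by 5&17|=37, |div by all|=12.
By inclusion-exclusion, divisible by at least one: 1065+639+188-213-62-37+12 = 1592.
Not divisible by any: 3197 - 1592.

Final answer: 1605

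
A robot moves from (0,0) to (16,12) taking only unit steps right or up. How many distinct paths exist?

Each path has 16 right steps and 12 up steps in some order (28 steps total).
Choose which 12 of the 28 steps are up: C(28,12).

Final answer: C(28,12) = 30421755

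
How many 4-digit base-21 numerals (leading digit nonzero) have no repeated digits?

The leading digit has 20 choices (anything but zero); the next has 20 (anything but the first), then 19, and so on, one fewer each time.
Total: 20 x 20 x 19 x 18.

Final answer: 136800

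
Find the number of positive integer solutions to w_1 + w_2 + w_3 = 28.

Substitute w'_i = w_i - 1 (so w'_i >= 0). Then sum w'_i = 28 - 3 = 25.
Stars and bars: C(25+3-1, 3-1) = C(27,2).

Final answer: C(27,2) = 351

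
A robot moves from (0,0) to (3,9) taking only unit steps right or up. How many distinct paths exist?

Each path has 3 right steps and 9 up steps in some order (12 steps total).
Choose which 9 of the 12 steps are up: C(12,9).

Final answer: C(12,9) = 220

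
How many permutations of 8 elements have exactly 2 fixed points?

Choose which 2 elements are fixed: C(8,2) = 28.
Derange the remaining 6 using D(j) = (j-1)(D(j-1) + D(j-2)), D(0)=1, D(1)=0: D(2)=1, D(3)=2, D(4)=9, D(5)=44, D(6)=265.
Total: 28 x 265.

Final answer: C(8,2) D(6) = 7420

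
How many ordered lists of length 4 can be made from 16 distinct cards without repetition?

P(16,4) = 16!/(16-4)! = 16!/12!.

Final answer: P(16,4) = 43680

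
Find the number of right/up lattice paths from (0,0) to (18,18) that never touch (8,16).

Total paths to (18,18): C(36,18) = 9075135300.
Paths through (8,16): C(24,16) x C(12,2) = 48541086.
Avoiding (8,16): 9075135300 - 48541086.

Final answer: 9026594214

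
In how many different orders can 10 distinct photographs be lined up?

The number of ways to arrange 10 distinct objects is 10!.

Final answer: 10! = 3628800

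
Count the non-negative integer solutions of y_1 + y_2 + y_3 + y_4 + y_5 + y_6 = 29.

Stars and bars with 29 stars and 5 bars:
C(29+6-1, 6-1) = C(34,5).

Final answer: C(34,5) = 278256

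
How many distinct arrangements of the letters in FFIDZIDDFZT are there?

Letters (D:3, F:3, I:2, T:1, Z:2). Total letters: 11.
Permutations = 11!/(3! x 3! x 2! x 2!).

Final answer: 277200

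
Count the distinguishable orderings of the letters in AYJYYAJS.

Letters (A:2, J:2, S:1, Y:3). Total letters: 8.
Permutations = 8!/(3! x 2! x 2!).

Final answer: 1680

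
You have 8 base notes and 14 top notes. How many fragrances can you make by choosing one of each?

By the multiplication principle: 8 x 14.

Final answer: 112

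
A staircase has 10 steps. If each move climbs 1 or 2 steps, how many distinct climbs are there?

Let f(n) count the ways. The last step is size 1 or 2, so f(n) = f(n-1) + f(n-2) with f(1)=1, f(2)=2.
Building up term by term: f(1)=1, f(2)=2, f(3)=3, f(4)=5, f(5)=8, f(6)=13, f(7)=21, f(8)=34, f(9)=55, f(10)=89.

Final answer: 89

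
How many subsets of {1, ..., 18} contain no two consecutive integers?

Let a(n) count such subsets of {1, ..., n}. Either n is excluded (a(n-1) ways) or n is included, forcing n-1 out (a(n-2) ways), so a(n) = a(n-1) + a(n-2) with a(1)=2, a(2)=3.
Computing successive values: a(1)=2, a(2)=3, a(3)=5, a(4)=8, a(5)=13, a(6)=21, a(7)=34, a(8)=55, a(9)=89, a(10)=144, a(11)=233, a(12)=377, a(13)=610, a(14)=987, a(15)=1597, a(16)=2584, a(17)=4181, a(18)=6765.

Final answer: 6765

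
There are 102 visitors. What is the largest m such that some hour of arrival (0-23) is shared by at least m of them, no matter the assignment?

There are 24 possible values for hour of arrival (0-23). With 102 visitors and 24 categories, by pigeonhole: ceiling(102/24).

Final answer: 5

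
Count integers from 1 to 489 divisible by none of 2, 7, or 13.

|div by 2|=244, |div by 7|=69, |div by 13|=37.
|div by 2&7|=34, |div by 2&13|=18, |div by 7&13|=5, |div by all|=2.
By inclusion-exclusion, divisible by at least one: 244+69+37-34-18-5+2 = 295.
Not divisible by any: 489 - 295.

Final answer: 194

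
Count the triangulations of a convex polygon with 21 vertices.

The structures are counted by the Catalan number C_n. Here n = 21 - 2 = 19.
C_n = (2n)!/(n!(n+1)!), so C_{19} = 38!/(19! x 20!) = C(38,19)/20 = 35345263800/20.

Final answer: C_{19} = 1767263190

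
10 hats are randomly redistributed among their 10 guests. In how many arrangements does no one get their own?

Derangements satisfy D(n) = (n-1)(D(n-1) + D(n-2)), starting from D(0)=1, D(1)=0.
D(2) = 1 x (0 + 1) = 1
D(3) = 2 x (1 + 0) = 2
D(4) = 3 x (2 + 1) = 9
D(5) = 4 x (9 + 2) = 44
D(6) = 5 x (44 + 9) = 265
D(7) = 6 x (265 + 44) = 1854
D(8) = 7 x (1854 + 265) = 14833
D(9) = 8 x (14833 + 1854) = 133496
D(10) = 9 x (D(9) + D(8)) = 9 x (133496 + 14833)

Final answer: D(10) = 1334961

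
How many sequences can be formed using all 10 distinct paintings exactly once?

The number of ways to arrange 10 distinct objects is 10!.

Final answer: 10! = 3628800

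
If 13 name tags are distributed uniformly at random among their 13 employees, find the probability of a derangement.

Derangements satisfy D(n) = (n-1)(D(n-1) + D(n-2)), starting from D(0)=1, D(1)=0.
Building up: D(2)=1, D(3)=2, D(4)=9, D(5)=44, D(6)=265, D(7)=1854, D(8)=14833, D(9)=133496, D(10)=1334961, D(11)=14684570, D(12)=176214841, D(13)=2290792932.
Total arrangements: 13! = 6227020800.
Probability = D(13)/13! = 63633137/172972800.

Final answer: D(13)/13! = 2290792932/6227020800 = 0.367879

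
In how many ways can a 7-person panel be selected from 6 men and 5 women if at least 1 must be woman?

Sum over valid woman counts:
C(5,1)C(6,6) = 5
C(5,2)C(6,5) = 60
C(5,3)C(6,4) = 150
C(5,4)C(6,3) = 100
C(5,5)C(6,2) = 15
Total: 5 + 60 + 150 + 100 + 15.

Final answer: 330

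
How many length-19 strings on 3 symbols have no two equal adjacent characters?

First character: 3 choices. Each subsequent: 2 choices (must differ from the previous one).
Total: 3 x 2^18.

Final answer: 3 x 2^{18} = 786432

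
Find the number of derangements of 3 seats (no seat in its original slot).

Derangements satisfy D(n) = (n-1)(D(n-1) + D(n-2)), starting from D(0)=1, D(1)=0.
D(2) = 1 x (0 + 1) = 1
D(3) = 2 x (D(2) + D(1)) = 2 x (1 + 0)

Final answer: D(3) = 2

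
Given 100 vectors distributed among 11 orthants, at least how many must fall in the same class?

By pigeonhole with 100 objects and 11 categories: ceiling(100/11).

Final answer: 10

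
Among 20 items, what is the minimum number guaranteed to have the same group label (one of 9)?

There are 9 possible values for group label (one of 9). With 20 items and 9 categories, by pigeonhole: ceiling(20/9).

Final answer: 3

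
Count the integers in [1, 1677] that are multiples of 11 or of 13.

Multiples of 11: 152. Multiples of 13: 129. Of both (lcm=143): 11.
By inclusion-exclusion: 152 + 129 - 11.

Final answer: 270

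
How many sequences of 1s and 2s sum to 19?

Condition on the final move: it is a 1-step (f(n-1) ways to get there) or a 2-step (f(n-2) ways), so f(n) = f(n-1) + f(n-2), with f(1)=1, f(2)=2.
Iterating the recurrence: f(1)=1, f(2)=2, f(3)=3, f(4)=5, f(5)=8, f(6)=13, f(7)=21, f(8)=34, f(9)=55, f(10)=89, f(11)=144, f(12)=233, f(13)=377, f(14)=610, f(15)=987, f(16)=1597, f(17)=2584, f(18)=4181, f(19)=6765.

Final answer: 6765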